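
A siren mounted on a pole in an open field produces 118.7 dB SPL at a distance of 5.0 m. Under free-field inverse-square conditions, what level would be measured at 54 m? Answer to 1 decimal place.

Inverse-square spreading gives ΔL = −20·log₁₀(d₂/d₁).
ΔL = −20·log₁₀(54/5.0) = -20.67 dB, so L₂ = 118.7 + (-20.67) = 98.0 dB SPL.

98.0 dB SPL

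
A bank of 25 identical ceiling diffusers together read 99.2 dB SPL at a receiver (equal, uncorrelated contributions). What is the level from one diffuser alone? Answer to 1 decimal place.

25 equal incoherent sources add 10·log₁₀(25) = 13.98 dB over one source.
L_one = 99.2 − 13.98 = 85.2 dB SPL.

85.2 dB SPL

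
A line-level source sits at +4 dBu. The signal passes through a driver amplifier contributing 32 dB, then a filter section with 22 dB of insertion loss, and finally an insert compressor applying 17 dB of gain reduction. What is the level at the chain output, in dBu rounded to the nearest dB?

-3 dBu

Gain stages sum in dB:
+4 + 32 − 22 − 17 = -3 dBu.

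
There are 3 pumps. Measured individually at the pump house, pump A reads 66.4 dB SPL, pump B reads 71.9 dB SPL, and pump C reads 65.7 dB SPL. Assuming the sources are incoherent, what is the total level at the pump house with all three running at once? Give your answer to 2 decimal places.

Add the sources as powers (linear), then convert back to dB:
L_total = 10·log₁₀(10^(66.4/10) + 10^(71.9/10) + 10^(65.7/10)) = 10·log₁₀(23570000) = 73.72 dB SPL.

73.72 dB SPL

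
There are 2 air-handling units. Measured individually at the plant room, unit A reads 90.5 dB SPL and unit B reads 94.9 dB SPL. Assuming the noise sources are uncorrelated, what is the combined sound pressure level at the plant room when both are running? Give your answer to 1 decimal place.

96.2 dB SPL

Uncorrelated sources add in intensity (power), not in dB.
L_total = 10·log₁₀(10^(90.5/10) + 10^(94.9/10)) = 10·log₁₀(4212000000) = 96.2 dB SPL.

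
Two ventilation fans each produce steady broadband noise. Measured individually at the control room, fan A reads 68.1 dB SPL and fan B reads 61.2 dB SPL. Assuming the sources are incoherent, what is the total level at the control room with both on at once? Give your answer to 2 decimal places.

Incoherent sources sum as intensities:
L_total = 10·log₁₀(10^(68.1/10) + 10^(61.2/10)) = 10·log₁₀(7775000) = 68.91 dB SPL.

68.91 dB SPL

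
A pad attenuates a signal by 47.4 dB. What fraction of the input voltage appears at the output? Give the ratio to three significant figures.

0.00427

Voltage ratio = 10^(dB/20).
10^(-47.4/20) = 10^(-2.370) = 0.00427.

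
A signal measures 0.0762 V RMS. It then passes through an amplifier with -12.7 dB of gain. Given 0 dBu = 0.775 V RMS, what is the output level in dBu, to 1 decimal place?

-32.8 dBu

Input level: 20·log₁₀(0.0762/0.775) = -20.15 dBu.
Output: -20.15 − 12.7 = -32.8 dBu.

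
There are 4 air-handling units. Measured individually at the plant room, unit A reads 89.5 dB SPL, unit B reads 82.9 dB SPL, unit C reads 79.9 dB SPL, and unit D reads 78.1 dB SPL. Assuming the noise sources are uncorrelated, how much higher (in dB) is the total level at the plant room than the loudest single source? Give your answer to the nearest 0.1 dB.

1.5 dB

Uncorrelated sources add in intensity (power), not in dB.
L_total = 10·log₁₀(10^(89.5/10) + 10^(82.9/10) + 10^(79.9/10) + 10^(78.1/10)) = 90.96 dB SPL.
Excess over the loudest (89.5 dB): 90.96 − 89.5 = 1.5 dB.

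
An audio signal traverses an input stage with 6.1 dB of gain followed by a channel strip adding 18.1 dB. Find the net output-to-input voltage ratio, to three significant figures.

16.2

Net gain = 6.1 + 18.1 = 24.2 dB.
Voltage ratio = 10^(24.2/20) = 16.2.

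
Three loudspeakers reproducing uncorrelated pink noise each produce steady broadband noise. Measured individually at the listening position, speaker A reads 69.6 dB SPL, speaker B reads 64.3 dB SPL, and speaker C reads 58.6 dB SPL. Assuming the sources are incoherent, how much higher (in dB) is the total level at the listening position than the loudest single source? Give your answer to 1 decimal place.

1.4 dB

Incoherent sources sum as intensities:
L_total = 10·log₁₀(10^(69.6/10) + 10^(64.3/10) + 10^(58.6/10)) = 70.98 dB SPL.
Excess over the loudest (69.6 dB): 70.98 − 69.6 = 1.4 dB.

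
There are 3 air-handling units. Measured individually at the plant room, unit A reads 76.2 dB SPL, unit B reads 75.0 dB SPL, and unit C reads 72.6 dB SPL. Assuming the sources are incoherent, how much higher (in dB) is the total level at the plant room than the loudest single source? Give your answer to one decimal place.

Add the sources as powers (linear), then convert back to dB:
L_total = 10·log₁₀(10^(76.2/10) + 10^(75.0/10) + 10^(72.6/10)) = 79.61 dB SPL.
Excess over the loudest (76.2 dB): 79.61 − 76.2 = 3.4 dB.

3.4 dB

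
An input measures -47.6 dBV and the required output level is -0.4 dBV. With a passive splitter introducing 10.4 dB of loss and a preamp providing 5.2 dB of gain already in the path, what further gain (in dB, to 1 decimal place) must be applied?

52.4 dB

The required make-up gain is the shortfall in the dB sum.
G = -0.4 − (-47.6) + 10.4 − 5.2 = 52.4 dB.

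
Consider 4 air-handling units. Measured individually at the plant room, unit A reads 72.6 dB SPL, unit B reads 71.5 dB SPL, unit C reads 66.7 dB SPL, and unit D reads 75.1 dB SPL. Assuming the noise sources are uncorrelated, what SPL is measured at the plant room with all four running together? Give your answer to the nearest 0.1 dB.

Uncorrelated sources add in intensity (power), not in dB.
L_total = 10·log₁₀(10^(72.6/10) + 10^(71.5/10) + 10^(66.7/10) + 10^(75.1/10)) = 10·log₁₀(69360000) = 78.4 dB SPL.

78.4 dB SPL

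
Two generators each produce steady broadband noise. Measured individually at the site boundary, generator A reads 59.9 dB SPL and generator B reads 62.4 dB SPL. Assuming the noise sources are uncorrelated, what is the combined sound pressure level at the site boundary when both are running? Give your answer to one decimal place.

Incoherent sources sum as intensities:
L_total = 10·log₁₀(10^(59.9/10) + 10^(62.4/10)) = 10·log₁₀(2715000) = 64.3 dB SPL.

64.3 dB SPL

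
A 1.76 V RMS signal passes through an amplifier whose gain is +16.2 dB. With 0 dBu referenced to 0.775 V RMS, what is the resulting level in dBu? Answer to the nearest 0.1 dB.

Input level: 20·log₁₀(1.76/0.775) = 7.12 dBu.
Output: 7.12 + 16.2 = +23.3 dBu.

+23.3 dBu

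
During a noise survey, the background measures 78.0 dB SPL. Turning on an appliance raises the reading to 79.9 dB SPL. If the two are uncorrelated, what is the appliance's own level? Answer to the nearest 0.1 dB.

Subtract intensities: L_src = 10·log₁₀(10^(L_total/10) − 10^(L_bg/10)).
L_src = 10·log₁₀(10^(79.9/10) − 10^(78.0/10)) = 10·log₁₀(34630000) = 75.4 dB SPL.

75.4 dB SPL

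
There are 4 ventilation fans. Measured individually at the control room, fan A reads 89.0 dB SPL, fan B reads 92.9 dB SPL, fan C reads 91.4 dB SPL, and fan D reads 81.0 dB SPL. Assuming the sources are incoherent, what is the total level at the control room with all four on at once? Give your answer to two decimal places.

Incoherent sources sum as intensities:
L_total = 10·log₁₀(10^(89.0/10) + 10^(92.9/10) + 10^(91.4/10) + 10^(81.0/10)) = 10·log₁₀(4250000000) = 96.28 dB SPL.

96.28 dB SPL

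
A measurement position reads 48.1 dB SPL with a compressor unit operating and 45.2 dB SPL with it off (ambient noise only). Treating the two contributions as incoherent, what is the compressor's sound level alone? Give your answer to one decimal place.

45.0 dB SPL

Subtract intensities: L_src = 10·log₁₀(10^(L_total/10) − 10^(L_bg/10)).
L_src = 10·log₁₀(10^(48.1/10) − 10^(45.2/10)) = 10·log₁₀(31450) = 45.0 dB SPL.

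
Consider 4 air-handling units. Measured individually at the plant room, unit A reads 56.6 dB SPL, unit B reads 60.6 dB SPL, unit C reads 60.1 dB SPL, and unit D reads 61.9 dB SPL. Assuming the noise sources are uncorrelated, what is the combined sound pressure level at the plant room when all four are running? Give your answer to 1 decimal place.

Uncorrelated sources add in intensity (power), not in dB.
L_total = 10·log₁₀(10^(56.6/10) + 10^(60.6/10) + 10^(60.1/10) + 10^(61.9/10)) = 10·log₁₀(4177000) = 66.2 dB SPL.

66.2 dB SPL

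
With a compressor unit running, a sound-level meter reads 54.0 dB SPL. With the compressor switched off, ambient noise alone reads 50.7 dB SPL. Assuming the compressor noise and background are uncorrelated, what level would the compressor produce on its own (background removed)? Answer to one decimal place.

Remove the background by subtracting linear intensities:
L_src = 10·log₁₀(10^(54.0/10) − 10^(50.7/10)) = 10·log₁₀(133700) = 51.3 dB SPL.

51.3 dB SPL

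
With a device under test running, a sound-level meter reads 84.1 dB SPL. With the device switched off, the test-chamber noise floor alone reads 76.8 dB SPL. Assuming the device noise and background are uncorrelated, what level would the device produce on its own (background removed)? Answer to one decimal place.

Subtract intensities: L_src = 10·log₁₀(10^(L_total/10) − 10^(L_bg/10)).
L_src = 10·log₁₀(10^(84.1/10) − 10^(76.8/10)) = 10·log₁₀(209200000) = 83.2 dB SPL.

83.2 dB SPL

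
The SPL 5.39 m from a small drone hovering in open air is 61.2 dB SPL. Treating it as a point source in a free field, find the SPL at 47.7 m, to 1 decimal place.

42.3 dB SPL

Free-field point source: level drops by 20·log₁₀ of the distance ratio.
ΔL = −20·log₁₀(47.7/5.39) = -18.94 dB, so L₂ = 61.2 + (-18.94) = 42.3 dB SPL.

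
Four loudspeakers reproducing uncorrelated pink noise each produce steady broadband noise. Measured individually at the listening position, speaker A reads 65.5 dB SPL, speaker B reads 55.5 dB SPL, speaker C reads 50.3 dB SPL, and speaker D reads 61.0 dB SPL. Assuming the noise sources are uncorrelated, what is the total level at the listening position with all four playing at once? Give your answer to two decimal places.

67.22 dB SPL

Incoherent sources sum as intensities:
L_total = 10·log₁₀(10^(65.5/10) + 10^(55.5/10) + 10^(50.3/10) + 10^(61.0/10)) = 10·log₁₀(5269000) = 67.22 dB SPL.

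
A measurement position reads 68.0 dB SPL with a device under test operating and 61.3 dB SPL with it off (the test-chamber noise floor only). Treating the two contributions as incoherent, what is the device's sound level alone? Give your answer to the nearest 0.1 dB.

67.0 dB SPL

Background correction is a power subtraction:
L_src = 10·log₁₀(10^(68.0/10) − 10^(61.3/10)) = 10·log₁₀(4961000) = 67.0 dB SPL.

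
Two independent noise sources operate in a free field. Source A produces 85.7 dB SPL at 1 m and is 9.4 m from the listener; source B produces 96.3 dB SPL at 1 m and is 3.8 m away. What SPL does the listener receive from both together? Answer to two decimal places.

At the listener: L_A = 85.7 − 20·log₁₀(9.4) = 66.237 dB; L_B = 96.3 − 20·log₁₀(3.8) = 84.704 dB.
Combined: 10·log₁₀(10^(66.237/10)+10^(84.704/10)) = 84.77 dB SPL.

84.77 dB SPL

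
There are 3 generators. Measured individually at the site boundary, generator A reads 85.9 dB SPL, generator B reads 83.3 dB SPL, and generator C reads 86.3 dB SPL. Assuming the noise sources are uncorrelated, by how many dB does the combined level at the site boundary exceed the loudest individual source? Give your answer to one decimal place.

Uncorrelated sources add in intensity (power), not in dB.
L_total = 10·log₁₀(10^(85.9/10) + 10^(83.3/10) + 10^(86.3/10)) = 90.13 dB SPL.
Excess over the loudest (86.3 dB): 90.13 − 86.3 = 3.8 dB.

3.8 dB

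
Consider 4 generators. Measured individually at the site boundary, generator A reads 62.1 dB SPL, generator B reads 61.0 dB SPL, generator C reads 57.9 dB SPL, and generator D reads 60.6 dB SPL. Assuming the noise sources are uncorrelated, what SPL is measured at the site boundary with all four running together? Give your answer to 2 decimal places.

Uncorrelated sources add in intensity (power), not in dB.
L_total = 10·log₁₀(10^(62.1/10) + 10^(61.0/10) + 10^(57.9/10) + 10^(60.6/10)) = 10·log₁₀(4645000) = 66.67 dB SPL.

66.67 dB SPL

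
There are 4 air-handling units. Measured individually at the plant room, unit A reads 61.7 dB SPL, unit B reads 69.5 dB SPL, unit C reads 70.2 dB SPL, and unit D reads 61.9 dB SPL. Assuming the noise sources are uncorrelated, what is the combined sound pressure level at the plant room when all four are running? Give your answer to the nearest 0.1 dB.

Uncorrelated sources add in intensity (power), not in dB.
L_total = 10·log₁₀(10^(61.7/10) + 10^(69.5/10) + 10^(70.2/10) + 10^(61.9/10)) = 10·log₁₀(22410000) = 73.5 dB SPL.

73.5 dB SPL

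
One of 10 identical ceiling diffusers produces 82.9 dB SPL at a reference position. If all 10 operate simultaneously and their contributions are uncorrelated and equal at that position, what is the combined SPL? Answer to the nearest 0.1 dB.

10 equal incoherent sources raise the level by 10·log₁₀(10) = 10.00 dB.
L_total = 82.9 + 10.00 = 92.9 dB SPL.

92.9 dB SPL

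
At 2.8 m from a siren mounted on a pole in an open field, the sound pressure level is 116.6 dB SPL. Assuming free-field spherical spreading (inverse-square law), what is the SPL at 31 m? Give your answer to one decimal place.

95.7 dB SPL

Inverse-square spreading gives ΔL = −20·log₁₀(d₂/d₁).
ΔL = −20·log₁₀(31/2.8) = -20.88 dB, so L₂ = 116.6 + (-20.88) = 95.7 dB SPL.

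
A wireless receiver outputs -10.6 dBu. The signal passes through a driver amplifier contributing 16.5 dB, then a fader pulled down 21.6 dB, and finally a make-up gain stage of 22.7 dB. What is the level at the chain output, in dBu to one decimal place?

+7.0 dBu

Gain stages sum in dB:
-10.6 + 16.5 − 21.6 + 22.7 = +7.0 dBu.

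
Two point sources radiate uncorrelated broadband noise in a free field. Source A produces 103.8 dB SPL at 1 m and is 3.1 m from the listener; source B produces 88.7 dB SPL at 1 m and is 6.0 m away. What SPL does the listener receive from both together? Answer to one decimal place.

At the listener: L_A = 103.8 − 20·log₁₀(3.1) = 93.97 dB; L_B = 88.7 − 20·log₁₀(6.0) = 73.14 dB.
Combined: 10·log₁₀(10^(93.97/10)+10^(73.14/10)) = 94.0 dB SPL.

94.0 dB SPL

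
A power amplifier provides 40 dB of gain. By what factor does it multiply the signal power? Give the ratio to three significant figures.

Power ratio = 10^(dB/10).
10^(40/10) = 10^(4.000) = 10000.

10000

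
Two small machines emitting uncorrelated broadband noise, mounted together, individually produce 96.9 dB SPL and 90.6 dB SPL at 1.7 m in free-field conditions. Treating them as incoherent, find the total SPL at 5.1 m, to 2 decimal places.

88.27 dB SPL

Combined at 1.7 m: 10·log₁₀(10^(96.9/10)+10^(90.6/10)) = 97.815 dB SPL.
Then apply −20·log₁₀(5.1/1.7) = -9.542 dB → 88.27 dB SPL.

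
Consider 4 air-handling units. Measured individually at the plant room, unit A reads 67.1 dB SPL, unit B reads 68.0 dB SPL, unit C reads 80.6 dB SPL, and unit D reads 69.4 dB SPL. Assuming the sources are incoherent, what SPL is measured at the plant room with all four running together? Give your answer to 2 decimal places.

81.30 dB SPL

Incoherent sources sum as intensities:
L_total = 10·log₁₀(10^(67.1/10) + 10^(68.0/10) + 10^(80.6/10) + 10^(69.4/10)) = 10·log₁₀(135000000) = 81.30 dB SPL.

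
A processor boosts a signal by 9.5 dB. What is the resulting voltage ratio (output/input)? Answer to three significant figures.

2.99

Voltage ratio = 10^(dB/20).
10^(9.5/20) = 10^(0.4750) = 2.99.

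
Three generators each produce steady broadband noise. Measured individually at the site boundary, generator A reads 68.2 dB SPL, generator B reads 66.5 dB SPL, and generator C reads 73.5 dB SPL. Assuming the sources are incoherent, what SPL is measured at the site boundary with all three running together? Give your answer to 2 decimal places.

75.25 dB SPL

Incoherent sources sum as intensities:
L_total = 10·log₁₀(10^(68.2/10) + 10^(66.5/10) + 10^(73.5/10)) = 10·log₁₀(33460000) = 75.25 dB SPL.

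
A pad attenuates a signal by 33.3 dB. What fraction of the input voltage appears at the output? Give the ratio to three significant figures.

0.0216

Voltage ratio = 10^(dB/20).
10^(-33.3/20) = 10^(-1.665) = 0.0216.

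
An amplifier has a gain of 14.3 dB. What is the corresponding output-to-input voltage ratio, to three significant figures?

Voltage ratio = 10^(dB/20).
10^(14.3/20) = 10^(0.7150) = 5.19.

5.19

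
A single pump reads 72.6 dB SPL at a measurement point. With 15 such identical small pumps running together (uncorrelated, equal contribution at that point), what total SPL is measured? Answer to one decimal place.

84.4 dB SPL

15 equal incoherent sources raise the level by 10·log₁₀(15) = 11.76 dB.
L_total = 72.6 + 11.76 = 84.4 dB SPL.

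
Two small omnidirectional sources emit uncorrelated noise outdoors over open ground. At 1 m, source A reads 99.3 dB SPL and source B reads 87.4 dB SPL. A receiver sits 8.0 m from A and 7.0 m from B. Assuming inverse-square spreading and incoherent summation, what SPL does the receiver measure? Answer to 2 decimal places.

At the listener: L_A = 99.3 − 20·log₁₀(8.0) = 81.238 dB; L_B = 87.4 − 20·log₁₀(7.0) = 70.498 dB.
Combined: 10·log₁₀(10^(81.238/10)+10^(70.498/10)) = 81.59 dB SPL.

81.59 dB SPL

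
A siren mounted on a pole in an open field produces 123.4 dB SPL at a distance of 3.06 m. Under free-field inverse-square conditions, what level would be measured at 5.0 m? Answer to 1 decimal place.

119.1 dB SPL

Free-field point source: level drops by 20·log₁₀ of the distance ratio.
ΔL = −20·log₁₀(5.0/3.06) = -4.26 dB, so L₂ = 123.4 + (-4.26) = 119.1 dB SPL.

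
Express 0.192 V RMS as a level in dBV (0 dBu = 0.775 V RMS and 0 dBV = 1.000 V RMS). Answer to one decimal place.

dBV = 20·log₁₀(V / 1.000 V).
20·log₁₀(0.192/1.000) = -14.3 dBV.

-14.3 dBV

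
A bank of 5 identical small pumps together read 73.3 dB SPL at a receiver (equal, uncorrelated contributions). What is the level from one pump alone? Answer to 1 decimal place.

66.3 dB SPL

5 equal incoherent sources add 10·log₁₀(5) = 6.99 dB over one source.
L_one = 73.3 − 6.99 = 66.3 dB SPL.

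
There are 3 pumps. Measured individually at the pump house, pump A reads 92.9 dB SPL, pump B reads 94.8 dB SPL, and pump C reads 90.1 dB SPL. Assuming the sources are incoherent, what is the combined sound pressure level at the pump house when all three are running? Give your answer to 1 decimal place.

97.8 dB SPL

Incoherent sources sum as intensities:
L_total = 10·log₁₀(10^(92.9/10) + 10^(94.8/10) + 10^(90.1/10)) = 10·log₁₀(5993000000) = 97.8 dB SPL.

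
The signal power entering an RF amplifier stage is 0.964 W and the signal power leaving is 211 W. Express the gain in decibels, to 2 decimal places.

23.40 dB

Power ratio → dB uses the 10·log₁₀ form:
10·log₁₀(211/0.964) = 10·log₁₀(218.9) = 23.40 dB.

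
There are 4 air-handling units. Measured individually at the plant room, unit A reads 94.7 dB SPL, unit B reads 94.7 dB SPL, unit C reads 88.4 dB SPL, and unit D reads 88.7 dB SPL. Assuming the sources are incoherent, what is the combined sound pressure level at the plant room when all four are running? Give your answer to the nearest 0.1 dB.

Uncorrelated sources add in intensity (power), not in dB.
L_total = 10·log₁₀(10^(94.7/10) + 10^(94.7/10) + 10^(88.4/10) + 10^(88.7/10)) = 10·log₁₀(7336000000) = 98.7 dB SPL.

98.7 dB SPL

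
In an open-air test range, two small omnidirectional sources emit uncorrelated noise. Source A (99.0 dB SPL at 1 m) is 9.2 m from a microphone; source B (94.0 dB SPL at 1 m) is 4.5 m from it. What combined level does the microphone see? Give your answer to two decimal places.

At the listener: L_A = 99.0 − 20·log₁₀(9.2) = 79.724 dB; L_B = 94.0 − 20·log₁₀(4.5) = 80.936 dB.
Combined: 10·log₁₀(10^(79.724/10)+10^(80.936/10)) = 83.38 dB SPL.

83.38 dB SPL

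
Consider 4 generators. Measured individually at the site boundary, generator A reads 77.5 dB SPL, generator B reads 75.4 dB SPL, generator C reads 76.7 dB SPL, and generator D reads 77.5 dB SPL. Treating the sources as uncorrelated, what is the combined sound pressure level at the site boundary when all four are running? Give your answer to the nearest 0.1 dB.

Uncorrelated sources add in intensity (power), not in dB.
L_total = 10·log₁₀(10^(77.5/10) + 10^(75.4/10) + 10^(76.7/10) + 10^(77.5/10)) = 10·log₁₀(193900000) = 82.9 dB SPL.

82.9 dB SPL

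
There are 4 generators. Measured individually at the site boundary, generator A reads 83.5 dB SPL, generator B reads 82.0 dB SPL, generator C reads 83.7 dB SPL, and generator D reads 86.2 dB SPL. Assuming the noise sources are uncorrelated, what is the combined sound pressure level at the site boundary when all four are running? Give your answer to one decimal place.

90.1 dB SPL

Uncorrelated sources add in intensity (power), not in dB.
L_total = 10·log₁₀(10^(83.5/10) + 10^(82.0/10) + 10^(83.7/10) + 10^(86.2/10)) = 10·log₁₀(1034000000) = 90.1 dB SPL.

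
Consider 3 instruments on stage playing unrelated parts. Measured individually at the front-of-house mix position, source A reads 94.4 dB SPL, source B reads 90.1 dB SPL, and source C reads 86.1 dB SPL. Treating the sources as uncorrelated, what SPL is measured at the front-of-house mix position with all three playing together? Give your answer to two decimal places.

96.22 dB SPL

Incoherent sources sum as intensities:
L_total = 10·log₁₀(10^(94.4/10) + 10^(90.1/10) + 10^(86.1/10)) = 10·log₁₀(4185000000) = 96.22 dB SPL.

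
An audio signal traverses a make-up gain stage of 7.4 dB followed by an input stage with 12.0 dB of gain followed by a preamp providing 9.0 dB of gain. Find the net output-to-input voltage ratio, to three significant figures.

26.3

Net gain = 7.4 + 12.0 + 9.0 = 28.4 dB.
Voltage ratio = 10^(28.4/20) = 26.3.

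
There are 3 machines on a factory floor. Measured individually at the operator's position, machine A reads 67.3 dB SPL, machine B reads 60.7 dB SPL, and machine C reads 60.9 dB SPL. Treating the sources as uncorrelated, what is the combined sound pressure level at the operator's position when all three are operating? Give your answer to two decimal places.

Uncorrelated sources add in intensity (power), not in dB.
L_total = 10·log₁₀(10^(67.3/10) + 10^(60.7/10) + 10^(60.9/10)) = 10·log₁₀(7775000) = 68.91 dB SPL.

68.91 dB SPL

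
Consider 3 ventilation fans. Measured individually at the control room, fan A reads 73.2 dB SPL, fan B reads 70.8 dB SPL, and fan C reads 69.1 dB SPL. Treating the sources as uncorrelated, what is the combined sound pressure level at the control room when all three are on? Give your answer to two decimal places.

76.13 dB SPL

Add the sources as powers (linear), then convert back to dB:
L_total = 10·log₁₀(10^(73.2/10) + 10^(70.8/10) + 10^(69.1/10)) = 10·log₁₀(41040000) = 76.13 dB SPL.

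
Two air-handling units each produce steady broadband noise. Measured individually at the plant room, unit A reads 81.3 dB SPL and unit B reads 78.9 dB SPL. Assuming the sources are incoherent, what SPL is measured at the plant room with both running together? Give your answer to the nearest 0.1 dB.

83.3 dB SPL

Uncorrelated sources add in intensity (power), not in dB.
L_total = 10·log₁₀(10^(81.3/10) + 10^(78.9/10)) = 10·log₁₀(212500000) = 83.3 dB SPL.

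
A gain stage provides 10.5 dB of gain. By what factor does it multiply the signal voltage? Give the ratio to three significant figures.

Voltage ratio = 10^(dB/20).
10^(10.5/20) = 10^(0.5250) = 3.35.

3.35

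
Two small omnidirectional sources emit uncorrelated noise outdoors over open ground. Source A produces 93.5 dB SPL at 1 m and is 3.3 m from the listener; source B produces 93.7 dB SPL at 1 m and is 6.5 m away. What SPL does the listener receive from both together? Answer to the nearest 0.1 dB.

84.2 dB SPL

At the listener: L_A = 93.5 − 20·log₁₀(3.3) = 83.13 dB; L_B = 93.7 − 20·log₁₀(6.5) = 77.44 dB.
Combined: 10·log₁₀(10^(83.13/10)+10^(77.44/10)) = 84.2 dB SPL.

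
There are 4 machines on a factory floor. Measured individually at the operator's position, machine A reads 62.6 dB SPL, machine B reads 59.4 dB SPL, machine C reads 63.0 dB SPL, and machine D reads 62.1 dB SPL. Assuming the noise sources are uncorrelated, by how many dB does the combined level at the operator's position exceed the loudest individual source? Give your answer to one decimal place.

Incoherent sources sum as intensities:
L_total = 10·log₁₀(10^(62.6/10) + 10^(59.4/10) + 10^(63.0/10) + 10^(62.1/10)) = 68.00 dB SPL.
Excess over the loudest (63.0 dB): 68.00 − 63.0 = 5.0 dB.

5.0 dB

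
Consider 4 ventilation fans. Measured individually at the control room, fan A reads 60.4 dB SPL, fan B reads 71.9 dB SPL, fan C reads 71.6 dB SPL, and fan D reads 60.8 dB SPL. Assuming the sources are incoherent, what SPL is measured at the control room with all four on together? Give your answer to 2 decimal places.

75.08 dB SPL

Incoherent sources sum as intensities:
L_total = 10·log₁₀(10^(60.4/10) + 10^(71.9/10) + 10^(71.6/10) + 10^(60.8/10)) = 10·log₁₀(32240000) = 75.08 dB SPL.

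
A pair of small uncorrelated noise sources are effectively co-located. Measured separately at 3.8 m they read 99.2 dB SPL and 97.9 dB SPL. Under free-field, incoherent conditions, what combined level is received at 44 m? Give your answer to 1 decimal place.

80.3 dB SPL

Combined at 3.8 m: 10·log₁₀(10^(99.2/10)+10^(97.9/10)) = 101.61 dB SPL.
Then apply −20·log₁₀(44/3.8) = -21.27 dB → 80.3 dB SPL.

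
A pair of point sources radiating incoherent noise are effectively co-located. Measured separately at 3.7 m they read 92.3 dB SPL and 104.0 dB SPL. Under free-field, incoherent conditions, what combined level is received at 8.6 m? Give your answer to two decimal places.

Combined at 3.7 m: 10·log₁₀(10^(92.3/10)+10^(104.0/10)) = 104.284 dB SPL.
Then apply −20·log₁₀(8.6/3.7) = -7.326 dB → 96.96 dB SPL.

96.96 dB SPL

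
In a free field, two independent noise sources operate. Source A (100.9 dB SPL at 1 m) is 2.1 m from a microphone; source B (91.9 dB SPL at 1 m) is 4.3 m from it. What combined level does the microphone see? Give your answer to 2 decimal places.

94.58 dB SPL

At the listener: L_A = 100.9 − 20·log₁₀(2.1) = 94.456 dB; L_B = 91.9 − 20·log₁₀(4.3) = 79.231 dB.
Combined: 10·log₁₀(10^(94.456/10)+10^(79.231/10)) = 94.58 dB SPL.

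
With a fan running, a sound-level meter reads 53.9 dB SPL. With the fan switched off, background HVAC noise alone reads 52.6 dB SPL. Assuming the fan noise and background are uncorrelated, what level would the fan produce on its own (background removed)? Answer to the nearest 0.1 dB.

48.0 dB SPL

Background correction is a power subtraction:
L_src = 10·log₁₀(10^(53.9/10) − 10^(52.6/10)) = 10·log₁₀(63500) = 48.0 dB SPL.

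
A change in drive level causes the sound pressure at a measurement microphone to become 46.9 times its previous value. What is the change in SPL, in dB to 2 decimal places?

33.42 dB

Sound pressure is an amplitude quantity: ΔL = 20·log₁₀(p₂/p₁).
20·log₁₀(46.9) = 33.42 dB.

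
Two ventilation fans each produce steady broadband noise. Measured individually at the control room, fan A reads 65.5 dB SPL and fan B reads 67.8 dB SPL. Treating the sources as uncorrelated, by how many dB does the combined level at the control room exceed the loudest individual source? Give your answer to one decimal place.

2.0 dB

Add the sources as powers (linear), then convert back to dB:
L_total = 10·log₁₀(10^(65.5/10) + 10^(67.8/10)) = 69.81 dB SPL.
Excess over the loudest (67.8 dB): 69.81 − 67.8 = 2.0 dB.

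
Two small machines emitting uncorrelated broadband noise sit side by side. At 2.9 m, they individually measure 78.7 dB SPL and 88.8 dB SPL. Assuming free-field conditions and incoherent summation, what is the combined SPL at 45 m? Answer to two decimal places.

65.39 dB SPL

Combined at 2.9 m: 10·log₁₀(10^(78.7/10)+10^(88.8/10)) = 89.205 dB SPL.
Then apply −20·log₁₀(45/2.9) = -23.816 dB → 65.39 dB SPL.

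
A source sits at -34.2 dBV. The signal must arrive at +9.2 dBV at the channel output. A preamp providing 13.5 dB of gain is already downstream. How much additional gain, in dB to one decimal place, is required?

The required make-up gain is the shortfall in the dB sum.
G = +9.2 − (-34.2) − 13.5 = 29.9 dB.

29.9 dB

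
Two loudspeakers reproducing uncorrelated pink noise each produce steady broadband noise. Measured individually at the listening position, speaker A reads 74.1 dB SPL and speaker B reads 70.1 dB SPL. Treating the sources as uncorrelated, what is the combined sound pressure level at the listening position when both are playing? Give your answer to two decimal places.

Uncorrelated sources add in intensity (power), not in dB.
L_total = 10·log₁₀(10^(74.1/10) + 10^(70.1/10)) = 10·log₁₀(35940000) = 75.56 dB SPL.

75.56 dB SPL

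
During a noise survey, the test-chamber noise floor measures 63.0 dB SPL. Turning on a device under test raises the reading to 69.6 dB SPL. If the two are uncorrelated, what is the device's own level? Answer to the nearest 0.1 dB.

68.5 dB SPL

Subtract intensities: L_src = 10·log₁₀(10^(L_total/10) − 10^(L_bg/10)).
L_src = 10·log₁₀(10^(69.6/10) − 10^(63.0/10)) = 10·log₁₀(7125000) = 68.5 dB SPL.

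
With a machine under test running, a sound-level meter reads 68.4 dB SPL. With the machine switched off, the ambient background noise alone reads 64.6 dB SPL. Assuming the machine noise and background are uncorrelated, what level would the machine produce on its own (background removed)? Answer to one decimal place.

Remove the background by subtracting linear intensities:
L_src = 10·log₁₀(10^(68.4/10) − 10^(64.6/10)) = 10·log₁₀(4034000) = 66.1 dB SPL.

66.1 dB SPL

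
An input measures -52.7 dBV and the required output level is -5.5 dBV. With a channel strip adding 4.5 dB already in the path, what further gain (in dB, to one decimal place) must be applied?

The required make-up gain is the shortfall in the dB sum.
G = -5.5 − (-52.7) − 4.5 = 42.7 dB.

42.7 dB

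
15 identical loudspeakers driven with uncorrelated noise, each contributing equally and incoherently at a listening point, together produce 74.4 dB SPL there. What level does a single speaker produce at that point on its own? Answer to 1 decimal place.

15 equal incoherent sources add 10·log₁₀(15) = 11.76 dB over one source.
L_one = 74.4 − 11.76 = 62.6 dB SPL.

62.6 dB SPL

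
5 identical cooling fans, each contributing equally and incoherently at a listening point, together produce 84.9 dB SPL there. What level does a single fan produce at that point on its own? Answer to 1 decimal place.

5 equal incoherent sources add 10·log₁₀(5) = 6.99 dB over one source.
L_one = 84.9 − 6.99 = 77.9 dB SPL.

77.9 dB SPL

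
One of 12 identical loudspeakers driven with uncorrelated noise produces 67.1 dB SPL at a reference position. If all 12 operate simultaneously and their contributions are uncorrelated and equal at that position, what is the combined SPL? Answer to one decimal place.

77.9 dB SPL

12 equal incoherent sources raise the level by 10·log₁₀(12) = 10.79 dB.
L_total = 67.1 + 10.79 = 77.9 dB SPL.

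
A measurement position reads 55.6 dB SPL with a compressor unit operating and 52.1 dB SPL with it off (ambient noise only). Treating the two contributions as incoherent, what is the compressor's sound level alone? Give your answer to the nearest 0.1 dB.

Background correction is a power subtraction:
L_src = 10·log₁₀(10^(55.6/10) − 10^(52.1/10)) = 10·log₁₀(200900) = 53.0 dB SPL.

53.0 dB SPL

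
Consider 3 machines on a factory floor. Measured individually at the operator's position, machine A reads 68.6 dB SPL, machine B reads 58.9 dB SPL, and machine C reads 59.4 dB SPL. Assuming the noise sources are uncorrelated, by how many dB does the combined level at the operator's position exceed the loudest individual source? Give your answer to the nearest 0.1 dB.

Add the sources as powers (linear), then convert back to dB:
L_total = 10·log₁₀(10^(68.6/10) + 10^(58.9/10) + 10^(59.4/10)) = 69.49 dB SPL.
Excess over the loudest (68.6 dB): 69.49 − 68.6 = 0.9 dB.

0.9 dB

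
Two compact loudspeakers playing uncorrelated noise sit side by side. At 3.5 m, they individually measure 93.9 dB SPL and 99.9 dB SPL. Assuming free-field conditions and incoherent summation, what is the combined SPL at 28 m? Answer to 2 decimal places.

Combined at 3.5 m: 10·log₁₀(10^(93.9/10)+10^(99.9/10)) = 100.873 dB SPL.
Then apply −20·log₁₀(28/3.5) = -18.062 dB → 82.81 dB SPL.

82.81 dB SPL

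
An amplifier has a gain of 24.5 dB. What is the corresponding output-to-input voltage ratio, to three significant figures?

Voltage ratio = 10^(dB/20).
10^(24.5/20) = 10^(1.225) = 16.8.

16.8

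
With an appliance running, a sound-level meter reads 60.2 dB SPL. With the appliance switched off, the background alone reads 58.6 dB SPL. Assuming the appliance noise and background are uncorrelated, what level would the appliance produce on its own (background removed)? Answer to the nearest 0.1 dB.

55.1 dB SPL

Subtract intensities: L_src = 10·log₁₀(10^(L_total/10) − 10^(L_bg/10)).
L_src = 10·log₁₀(10^(60.2/10) − 10^(58.6/10)) = 10·log₁₀(322700) = 55.1 dB SPL.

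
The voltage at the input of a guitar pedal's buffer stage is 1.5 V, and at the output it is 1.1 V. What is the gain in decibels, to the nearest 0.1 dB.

Voltage ratio → dB uses the 20·log₁₀ form:
20·log₁₀(1.1/1.5) = 20·log₁₀(0.7333) = -2.7 dB.

-2.7 dB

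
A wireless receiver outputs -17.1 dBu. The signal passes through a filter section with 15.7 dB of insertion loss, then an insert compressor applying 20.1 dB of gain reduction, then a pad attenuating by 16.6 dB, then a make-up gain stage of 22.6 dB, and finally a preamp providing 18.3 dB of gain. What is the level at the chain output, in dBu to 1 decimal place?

Gain stages sum in dB:
-17.1 − 15.7 − 20.1 − 16.6 + 22.6 + 18.3 = -28.6 dBu.

-28.6 dBu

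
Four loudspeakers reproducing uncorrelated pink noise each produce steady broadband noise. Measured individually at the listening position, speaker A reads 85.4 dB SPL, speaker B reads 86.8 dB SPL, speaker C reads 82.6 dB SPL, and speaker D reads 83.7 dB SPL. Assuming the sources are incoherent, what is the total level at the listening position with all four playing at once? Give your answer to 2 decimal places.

90.94 dB SPL

Add the sources as powers (linear), then convert back to dB:
L_total = 10·log₁₀(10^(85.4/10) + 10^(86.8/10) + 10^(82.6/10) + 10^(83.7/10)) = 10·log₁₀(1242000000) = 90.94 dB SPL.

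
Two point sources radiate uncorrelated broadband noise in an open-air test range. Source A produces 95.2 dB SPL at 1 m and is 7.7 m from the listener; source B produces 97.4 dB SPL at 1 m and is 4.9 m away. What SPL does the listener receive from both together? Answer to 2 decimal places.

84.54 dB SPL

At the listener: L_A = 95.2 − 20·log₁₀(7.7) = 77.470 dB; L_B = 97.4 − 20·log₁₀(4.9) = 83.596 dB.
Combined: 10·log₁₀(10^(77.470/10)+10^(83.596/10)) = 84.54 dB SPL.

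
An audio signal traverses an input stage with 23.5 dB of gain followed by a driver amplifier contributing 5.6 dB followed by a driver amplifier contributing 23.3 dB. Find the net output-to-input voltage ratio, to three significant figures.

417

Net gain = 23.5 + 5.6 + 23.3 = 52.4 dB.
Voltage ratio = 10^(52.4/20) = 417.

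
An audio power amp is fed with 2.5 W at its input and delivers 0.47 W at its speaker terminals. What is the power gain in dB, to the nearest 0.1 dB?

Power ratio → dB uses the 10·log₁₀ form:
10·log₁₀(0.47/2.5) = 10·log₁₀(0.1880) = -7.3 dB.

-7.3 dB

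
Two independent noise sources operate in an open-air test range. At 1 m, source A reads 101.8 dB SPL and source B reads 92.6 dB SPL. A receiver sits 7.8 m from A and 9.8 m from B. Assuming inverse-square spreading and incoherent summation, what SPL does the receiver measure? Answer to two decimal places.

At the listener: L_A = 101.8 − 20·log₁₀(7.8) = 83.958 dB; L_B = 92.6 − 20·log₁₀(9.8) = 72.775 dB.
Combined: 10·log₁₀(10^(83.958/10)+10^(72.775/10)) = 84.28 dB SPL.

84.28 dB SPL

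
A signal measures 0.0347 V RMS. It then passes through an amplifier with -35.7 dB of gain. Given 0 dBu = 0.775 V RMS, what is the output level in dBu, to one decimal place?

Input level: 20·log₁₀(0.0347/0.775) = -26.98 dBu.
Output: -26.98 − 35.7 = -62.7 dBu.

-62.7 dBu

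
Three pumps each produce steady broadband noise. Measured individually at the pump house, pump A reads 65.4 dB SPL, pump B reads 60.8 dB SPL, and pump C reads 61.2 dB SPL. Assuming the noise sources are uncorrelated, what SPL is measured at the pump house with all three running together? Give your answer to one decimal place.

67.8 dB SPL

Incoherent sources sum as intensities:
L_total = 10·log₁₀(10^(65.4/10) + 10^(60.8/10) + 10^(61.2/10)) = 10·log₁₀(5988000) = 67.8 dB SPL.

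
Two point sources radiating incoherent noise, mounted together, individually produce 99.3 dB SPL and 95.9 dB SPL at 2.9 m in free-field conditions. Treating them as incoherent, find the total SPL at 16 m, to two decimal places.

Combined at 2.9 m: 10·log₁₀(10^(99.3/10)+10^(95.9/10)) = 100.935 dB SPL.
Then apply −20·log₁₀(16/2.9) = -14.834 dB → 86.10 dB SPL.

86.10 dB SPL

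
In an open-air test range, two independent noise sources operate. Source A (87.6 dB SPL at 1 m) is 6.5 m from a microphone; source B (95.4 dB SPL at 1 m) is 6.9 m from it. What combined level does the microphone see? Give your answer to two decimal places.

At the listener: L_A = 87.6 − 20·log₁₀(6.5) = 71.342 dB; L_B = 95.4 − 20·log₁₀(6.9) = 78.623 dB.
Combined: 10·log₁₀(10^(71.342/10)+10^(78.623/10)) = 79.37 dB SPL.

79.37 dB SPL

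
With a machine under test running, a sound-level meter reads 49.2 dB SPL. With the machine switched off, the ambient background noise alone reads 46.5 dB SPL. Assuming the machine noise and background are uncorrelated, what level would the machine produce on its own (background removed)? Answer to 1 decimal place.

45.9 dB SPL

Background correction is a power subtraction:
L_src = 10·log₁₀(10^(49.2/10) − 10^(46.5/10)) = 10·log₁₀(38510) = 45.9 dB SPL.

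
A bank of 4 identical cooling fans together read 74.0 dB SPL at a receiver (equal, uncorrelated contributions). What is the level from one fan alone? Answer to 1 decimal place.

68.0 dB SPL

4 equal incoherent sources add 10·log₁₀(4) = 6.02 dB over one source.
L_one = 74.0 − 6.02 = 68.0 dB SPL.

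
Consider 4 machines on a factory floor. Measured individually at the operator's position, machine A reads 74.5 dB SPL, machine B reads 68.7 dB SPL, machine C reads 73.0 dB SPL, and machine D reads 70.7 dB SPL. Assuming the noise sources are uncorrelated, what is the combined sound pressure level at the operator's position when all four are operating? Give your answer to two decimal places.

78.28 dB SPL

Uncorrelated sources add in intensity (power), not in dB.
L_total = 10·log₁₀(10^(74.5/10) + 10^(68.7/10) + 10^(73.0/10) + 10^(70.7/10)) = 10·log₁₀(67300000) = 78.28 dB SPL.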